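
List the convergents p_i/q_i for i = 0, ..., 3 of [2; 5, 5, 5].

Using the convergent recurrence p_i = a_i*p_{i-1} + p_{i-2}, q_i = a_i*q_{i-1} + q_{i-2} with p_{-2}=0, p_{-1}=1, q_{-2}=1, q_{-1}=0:
  i=0: a_0=2, p_0 = 2*1 + 0 = 2, q_0 = 2*0 + 1 = 1.
  i=1: a_1=5, p_1 = 5*2 + 1 = 11, q_1 = 5*1 + 0 = 5.
  i=2: a_2=5, p_2 = 5*11 + 2 = 57, q_2 = 5*5 + 1 = 26.
  i=3: a_3=5, p_3 = 5*57 + 11 = 296, q_3 = 5*26 + 5 = 135.

2/1, 11/5, 57/26, 296/135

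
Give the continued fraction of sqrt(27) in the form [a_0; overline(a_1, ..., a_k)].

Write x_i = (sqrt(27) + m_i)/d_i with (m_0, d_0) = (0, 1). a_0 = floor(sqrt(27)) = 5, since 5^2 = 25 <= 27 < 36 = 6^2.
Iterate m_{i+1} = d_i*a_i - m_i, d_{i+1} = (27 - m_{i+1}^2)/d_i, a_{i+1} = floor((a_0 + m_{i+1})/d_{i+1}):
  m_1 = 1*5 - 0 = 5, d_1 = (27 - 5^2)/1 = 2/1 = 2, a_1 = floor((5 + 5)/2) = 5.
  m_2 = 2*5 - 5 = 5, d_2 = (27 - 5^2)/2 = 2/2 = 1, a_2 = floor((5 + 5)/1) = 10.
  m_3 = 1*10 - 5 = 5, d_3 = (27 - 5^2)/1 = 2/1 = 2: (m_3, d_3) = (m_1, d_1) = (5, 2), so from here the quotients repeat a_1, a_2; the period length is 2.
Hence the expansion of sqrt(27) is a_0 = 5 followed by the repeating block 5, 10 (period 2).

[5; overline(5, 10)]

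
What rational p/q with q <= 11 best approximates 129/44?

32/11

Expand x = 129/44 as a continued fraction with the Euclidean algorithm:
  129 = 2*44 + 41, so a_0 = 2.
  44 = 1*41 + 3, so a_1 = 1.
  41 = 13*3 + 2, so a_2 = 13.
  3 = 1*2 + 1, so a_3 = 1.
  2 = 2*1 + 0, so a_4 = 2.
so x = [2; 1, 13, 1, 2].
Convergents (p_i = a_i*p_{i-1} + p_{i-2}, q_i = a_i*q_{i-1} + q_{i-2} with p_{-2}=0, p_{-1}=1, q_{-2}=1, q_{-1}=0), until the denominator exceeds 11:
  i=0: a_0=2, p_0 = 2*1 + 0 = 2, q_0 = 2*0 + 1 = 1.
  i=1: a_1=1, p_1 = 1*2 + 1 = 3, q_1 = 1*1 + 0 = 1.
  i=2: a_2=13, p_2 = 13*3 + 2 = 41, q_2 = 13*1 + 1 = 14.
q_2 = 14 > 11, so the last convergent with denominator <= 11 is p_1/q_1 = 3/1.
The closest fraction with denominator <= 11 is either p_1/q_1 or the intermediate fraction (k*p_1 + p_0)/(k*q_1 + q_0) with the largest k >= 1 whose denominator stays <= 11; these approach x as k grows, and every other convergent or intermediate fraction in range is farther away.
Largest k: floor((11 - q_0)/q_1) = floor((11 - 1)/1) = 10.
That gives (10*3 + 2)/(10*1 + 1) = 32/11.
Compare the errors: |x - 3/1| = |129*1 - 3*44|/(44*1) = 3/44, and |x - 32/11| = |129*11 - 32*44|/(44*11) = 11/484.
Cross-multiplying, 11*44 = 484 < 1452 = 3*484, so 11/484 is smaller: the intermediate fraction 32/11 is closer to x than 3/1.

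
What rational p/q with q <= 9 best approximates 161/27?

6/1

Expand x = 161/27 as a continued fraction with the Euclidean algorithm:
  161 = 5*27 + 26, so a_0 = 5.
  27 = 1*26 + 1, so a_1 = 1.
  26 = 26*1 + 0, so a_2 = 26.
so x = [5; 1, 26].
Convergents (p_i = a_i*p_{i-1} + p_{i-2}, q_i = a_i*q_{i-1} + q_{i-2} with p_{-2}=0, p_{-1}=1, q_{-2}=1, q_{-1}=0), until the denominator exceeds 9:
  i=0: a_0=5, p_0 = 5*1 + 0 = 5, q_0 = 5*0 + 1 = 1.
  i=1: a_1=1, p_1 = 1*5 + 1 = 6, q_1 = 1*1 + 0 = 1.
  i=2: a_2=26, p_2 = 26*6 + 5 = 161, q_2 = 26*1 + 1 = 27.
q_2 = 27 > 9, so the last convergent with denominator <= 9 is p_1/q_1 = 6/1.
The closest fraction with denominator <= 9 is either p_1/q_1 or the intermediate fraction (k*p_1 + p_0)/(k*q_1 + q_0) with the largest k >= 1 whose denominator stays <= 9; these approach x as k grows, and every other convergent or intermediate fraction in range is farther away.
Largest k: floor((9 - q_0)/q_1) = floor((9 - 1)/1) = 8.
That gives (8*6 + 5)/(8*1 + 1) = 53/9.
Compare the errors: |x - 6/1| = |161*1 - 6*27|/(27*1) = 1/27, and |x - 53/9| = |161*9 - 53*27|/(27*9) = 18/243.
Cross-multiplying, 1*243 = 243 < 486 = 18*27, so 1/27 is smaller: the convergent 6/1 is closer to x than 53/9.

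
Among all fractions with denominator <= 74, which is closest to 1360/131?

Expand x = 1360/131 as a continued fraction with the Euclidean algorithm:
  1360 = 10*131 + 50, so a_0 = 10.
  131 = 2*50 + 31, so a_1 = 2.
  50 = 1*31 + 19, so a_2 = 1.
  31 = 1*19 + 12, so a_3 = 1.
  19 = 1*12 + 7, so a_4 = 1.
  12 = 1*7 + 5, so a_5 = 1.
  7 = 1*5 + 2, so a_6 = 1.
  5 = 2*2 + 1, so a_7 = 2.
  2 = 2*1 + 0, so a_8 = 2.
so x = [10; 2, 1, 1, 1, 1, 1, 2, 2].
Convergents (p_i = a_i*p_{i-1} + p_{i-2}, q_i = a_i*q_{i-1} + q_{i-2} with p_{-2}=0, p_{-1}=1, q_{-2}=1, q_{-1}=0), until the denominator exceeds 74:
  i=0: a_0=10, p_0 = 10*1 + 0 = 10, q_0 = 10*0 + 1 = 1.
  i=1: a_1=2, p_1 = 2*10 + 1 = 21, q_1 = 2*1 + 0 = 2.
  i=2: a_2=1, p_2 = 1*21 + 10 = 31, q_2 = 1*2 + 1 = 3.
  i=3: a_3=1, p_3 = 1*31 + 21 = 52, q_3 = 1*3 + 2 = 5.
  i=4: a_4=1, p_4 = 1*52 + 31 = 83, q_4 = 1*5 + 3 = 8.
  i=5: a_5=1, p_5 = 1*83 + 52 = 135, q_5 = 1*8 + 5 = 13.
  i=6: a_6=1, p_6 = 1*135 + 83 = 218, q_6 = 1*13 + 8 = 21.
  i=7: a_7=2, p_7 = 2*218 + 135 = 571, q_7 = 2*21 + 13 = 55.
  i=8: a_8=2, p_8 = 2*571 + 218 = 1360, q_8 = 2*55 + 21 = 131.
q_8 = 131 > 74, so the last convergent with denominator <= 74 is p_7/q_7 = 571/55.
The closest fraction with denominator <= 74 is either p_7/q_7 or the intermediate fraction (k*p_7 + p_6)/(k*q_7 + q_6) with the largest k >= 1 whose denominator stays <= 74; these approach x as k grows, and every other convergent or intermediate fraction in range is farther away.
Largest k: floor((74 - q_6)/q_7) = floor((74 - 21)/55) = 0.
Since k = 0, no intermediate fraction beyond p_7/q_7 has denominator <= 74, so the convergent 571/55 is the closest (its error is |1360*55 - 571*131|/(131*55) = 1/7205).

571/55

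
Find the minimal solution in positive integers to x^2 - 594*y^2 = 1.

First expand sqrt(594) as a continued fraction. With x_i = (sqrt(594) + m_i)/d_i and (m_0, d_0) = (0, 1): a_0 = floor(sqrt(594)) = 24, since 24^2 = 576 <= 594 < 625 = 25^2.
Iterate m_{i+1} = d_i*a_i - m_i, d_{i+1} = (594 - m_{i+1}^2)/d_i, a_{i+1} = floor((a_0 + m_{i+1})/d_{i+1}):
  m_1 = 1*24 - 0 = 24, d_1 = (594 - 24^2)/1 = 18/1 = 18, a_1 = floor((24 + 24)/18) = 2.
  m_2 = 18*2 - 24 = 12, d_2 = (594 - 12^2)/18 = 450/18 = 25, a_2 = floor((24 + 12)/25) = 1.
  m_3 = 25*1 - 12 = 13, d_3 = (594 - 13^2)/25 = 425/25 = 17, a_3 = floor((24 + 13)/17) = 2.
  m_4 = 17*2 - 13 = 21, d_4 = (594 - 21^2)/17 = 153/17 = 9, a_4 = floor((24 + 21)/9) = 5.
  m_5 = 9*5 - 21 = 24, d_5 = (594 - 24^2)/9 = 18/9 = 2, a_5 = floor((24 + 24)/2) = 24.
  m_6 = 2*24 - 24 = 24, d_6 = (594 - 24^2)/2 = 18/2 = 9, a_6 = floor((24 + 24)/9) = 5.
  m_7 = 9*5 - 24 = 21, d_7 = (594 - 21^2)/9 = 153/9 = 17, a_7 = floor((24 + 21)/17) = 2.
  m_8 = 17*2 - 21 = 13, d_8 = (594 - 13^2)/17 = 425/17 = 25, a_8 = floor((24 + 13)/25) = 1.
  m_9 = 25*1 - 13 = 12, d_9 = (594 - 12^2)/25 = 450/25 = 18, a_9 = floor((24 + 12)/18) = 2.
  m_10 = 18*2 - 12 = 24, d_10 = (594 - 24^2)/18 = 18/18 = 1, a_10 = floor((24 + 24)/1) = 48.
  m_11 = 1*48 - 24 = 24, d_11 = (594 - 24^2)/1 = 18/1 = 18: (m_11, d_11) = (m_1, d_1) = (24, 18), so from here the quotients repeat a_1, ..., a_10; the period length is 10.
So sqrt(594) = [24; (2, 1, 2, 5, 24, 5, 2, 1, 2, 48)] with period length k = 10.
k is even, so the fundamental solution of x^2 - 594y^2 = 1 is (p_{k-1}, q_{k-1}) = (p_9, q_9); compute convergents through index 9.
Convergents (p_i = a_i*p_{i-1} + p_{i-2}, q_i = a_i*q_{i-1} + q_{i-2} with p_{-2}=0, p_{-1}=1, q_{-2}=1, q_{-1}=0):
  i=0: a_0=24, p_0 = 24*1 + 0 = 24, q_0 = 24*0 + 1 = 1.
  i=1: a_1=2, p_1 = 2*24 + 1 = 49, q_1 = 2*1 + 0 = 2.
  i=2: a_2=1, p_2 = 1*49 + 24 = 73, q_2 = 1*2 + 1 = 3.
  i=3: a_3=2, p_3 = 2*73 + 49 = 195, q_3 = 2*3 + 2 = 8.
  i=4: a_4=5, p_4 = 5*195 + 73 = 1048, q_4 = 5*8 + 3 = 43.
  i=5: a_5=24, p_5 = 24*1048 + 195 = 25347, q_5 = 24*43 + 8 = 1040.
  i=6: a_6=5, p_6 = 5*25347 + 1048 = 127783, q_6 = 5*1040 + 43 = 5243.
  i=7: a_7=2, p_7 = 2*127783 + 25347 = 280913, q_7 = 2*5243 + 1040 = 11526.
  i=8: a_8=1, p_8 = 1*280913 + 127783 = 408696, q_8 = 1*11526 + 5243 = 16769.
  i=9: a_9=2, p_9 = 2*408696 + 280913 = 1098305, q_9 = 2*16769 + 11526 = 45064.
Check: 1098305^2 - 594*45064^2 = 1206273873025 - 1206273873024 = 1, so (x, y) = (1098305, 45064) solves the equation, and by the theorem it is the least positive solution.

(x, y) = (1098305, 45064)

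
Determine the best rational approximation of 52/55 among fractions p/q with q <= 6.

1/1

Expand x = 52/55 as a continued fraction with the Euclidean algorithm:
  52 = 0*55 + 52, so a_0 = 0.
  55 = 1*52 + 3, so a_1 = 1.
  52 = 17*3 + 1, so a_2 = 17.
  3 = 3*1 + 0, so a_3 = 3.
so x = [0; 1, 17, 3].
Convergents (p_i = a_i*p_{i-1} + p_{i-2}, q_i = a_i*q_{i-1} + q_{i-2} with p_{-2}=0, p_{-1}=1, q_{-2}=1, q_{-1}=0), until the denominator exceeds 6:
  i=0: a_0=0, p_0 = 0*1 + 0 = 0, q_0 = 0*0 + 1 = 1.
  i=1: a_1=1, p_1 = 1*0 + 1 = 1, q_1 = 1*1 + 0 = 1.
  i=2: a_2=17, p_2 = 17*1 + 0 = 17, q_2 = 17*1 + 1 = 18.
q_2 = 18 > 6, so the last convergent with denominator <= 6 is p_1/q_1 = 1/1.
The closest fraction with denominator <= 6 is either p_1/q_1 or the intermediate fraction (k*p_1 + p_0)/(k*q_1 + q_0) with the largest k >= 1 whose denominator stays <= 6; these approach x as k grows, and every other convergent or intermediate fraction in range is farther away.
Largest k: floor((6 - q_0)/q_1) = floor((6 - 1)/1) = 5.
That gives (5*1 + 0)/(5*1 + 1) = 5/6.
Compare the errors: |x - 1/1| = |52*1 - 1*55|/(55*1) = 3/55, and |x - 5/6| = |52*6 - 5*55|/(55*6) = 37/330.
Cross-multiplying, 3*330 = 990 < 2035 = 37*55, so 3/55 is smaller: the convergent 1/1 is closer to x than 5/6.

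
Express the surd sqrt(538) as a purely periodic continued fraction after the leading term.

[23; (5, 7, 1, 1, 7, 5, 46)]

Write x_i = (sqrt(538) + m_i)/d_i with (m_0, d_0) = (0, 1). a_0 = floor(sqrt(538)) = 23, since 23^2 = 529 <= 538 < 576 = 24^2.
Iterate m_{i+1} = d_i*a_i - m_i, d_{i+1} = (538 - m_{i+1}^2)/d_i, a_{i+1} = floor((a_0 + m_{i+1})/d_{i+1}):
  m_1 = 1*23 - 0 = 23, d_1 = (538 - 23^2)/1 = 9/1 = 9, a_1 = floor((23 + 23)/9) = 5.
  m_2 = 9*5 - 23 = 22, d_2 = (538 - 22^2)/9 = 54/9 = 6, a_2 = floor((23 + 22)/6) = 7.
  m_3 = 6*7 - 22 = 20, d_3 = (538 - 20^2)/6 = 138/6 = 23, a_3 = floor((23 + 20)/23) = 1.
  m_4 = 23*1 - 20 = 3, d_4 = (538 - 3^2)/23 = 529/23 = 23, a_4 = floor((23 + 3)/23) = 1.
  m_5 = 23*1 - 3 = 20, d_5 = (538 - 20^2)/23 = 138/23 = 6, a_5 = floor((23 + 20)/6) = 7.
  m_6 = 6*7 - 20 = 22, d_6 = (538 - 22^2)/6 = 54/6 = 9, a_6 = floor((23 + 22)/9) = 5.
  m_7 = 9*5 - 22 = 23, d_7 = (538 - 23^2)/9 = 9/9 = 1, a_7 = floor((23 + 23)/1) = 46.
  m_8 = 1*46 - 23 = 23, d_8 = (538 - 23^2)/1 = 9/1 = 9: (m_8, d_8) = (m_1, d_1) = (23, 9), so from here the quotients repeat a_1, ..., a_7; the period length is 7.
Hence the expansion of sqrt(538) is a_0 = 23 followed by the repeating block 5, 7, 1, 1, 7, 5, 46 (period 7).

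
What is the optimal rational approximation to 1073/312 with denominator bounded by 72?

141/41

Expand x = 1073/312 as a continued fraction with the Euclidean algorithm:
  1073 = 3*312 + 137, so a_0 = 3.
  312 = 2*137 + 38, so a_1 = 2.
  137 = 3*38 + 23, so a_2 = 3.
  38 = 1*23 + 15, so a_3 = 1.
  23 = 1*15 + 8, so a_4 = 1.
  15 = 1*8 + 7, so a_5 = 1.
  8 = 1*7 + 1, so a_6 = 1.
  7 = 7*1 + 0, so a_7 = 7.
so x = [3; 2, 3, 1, 1, 1, 1, 7].
Convergents (p_i = a_i*p_{i-1} + p_{i-2}, q_i = a_i*q_{i-1} + q_{i-2} with p_{-2}=0, p_{-1}=1, q_{-2}=1, q_{-1}=0), until the denominator exceeds 72:
  i=0: a_0=3, p_0 = 3*1 + 0 = 3, q_0 = 3*0 + 1 = 1.
  i=1: a_1=2, p_1 = 2*3 + 1 = 7, q_1 = 2*1 + 0 = 2.
  i=2: a_2=3, p_2 = 3*7 + 3 = 24, q_2 = 3*2 + 1 = 7.
  i=3: a_3=1, p_3 = 1*24 + 7 = 31, q_3 = 1*7 + 2 = 9.
  i=4: a_4=1, p_4 = 1*31 + 24 = 55, q_4 = 1*9 + 7 = 16.
  i=5: a_5=1, p_5 = 1*55 + 31 = 86, q_5 = 1*16 + 9 = 25.
  i=6: a_6=1, p_6 = 1*86 + 55 = 141, q_6 = 1*25 + 16 = 41.
  i=7: a_7=7, p_7 = 7*141 + 86 = 1073, q_7 = 7*41 + 25 = 312.
q_7 = 312 > 72, so the last convergent with denominator <= 72 is p_6/q_6 = 141/41.
The closest fraction with denominator <= 72 is either p_6/q_6 or the intermediate fraction (k*p_6 + p_5)/(k*q_6 + q_5) with the largest k >= 1 whose denominator stays <= 72; these approach x as k grows, and every other convergent or intermediate fraction in range is farther away.
Largest k: floor((72 - q_5)/q_6) = floor((72 - 25)/41) = 1.
That gives (1*141 + 86)/(1*41 + 25) = 227/66.
Compare the errors: |x - 141/41| = |1073*41 - 141*312|/(312*41) = 1/12792, and |x - 227/66| = |1073*66 - 227*312|/(312*66) = 6/20592.
Cross-multiplying, 1*20592 = 20592 < 76752 = 6*12792, so 1/12792 is smaller: the convergent 141/41 is closer to x than 227/66.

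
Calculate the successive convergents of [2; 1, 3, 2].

Using the convergent recurrence p_i = a_i*p_{i-1} + p_{i-2}, q_i = a_i*q_{i-1} + q_{i-2} with p_{-2}=0, p_{-1}=1, q_{-2}=1, q_{-1}=0:
  i=0: a_0=2, p_0 = 2*1 + 0 = 2, q_0 = 2*0 + 1 = 1.
  i=1: a_1=1, p_1 = 1*2 + 1 = 3, q_1 = 1*1 + 0 = 1.
  i=2: a_2=3, p_2 = 3*3 + 2 = 11, q_2 = 3*1 + 1 = 4.
  i=3: a_3=2, p_3 = 2*11 + 3 = 25, q_3 = 2*4 + 1 = 9.

2/1, 3/1, 11/4, 25/9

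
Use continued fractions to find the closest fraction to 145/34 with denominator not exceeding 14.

47/11

Expand x = 145/34 as a continued fraction with the Euclidean algorithm:
  145 = 4*34 + 9, so a_0 = 4.
  34 = 3*9 + 7, so a_1 = 3.
  9 = 1*7 + 2, so a_2 = 1.
  7 = 3*2 + 1, so a_3 = 3.
  2 = 2*1 + 0, so a_4 = 2.
so x = [4; 3, 1, 3, 2].
Convergents (p_i = a_i*p_{i-1} + p_{i-2}, q_i = a_i*q_{i-1} + q_{i-2} with p_{-2}=0, p_{-1}=1, q_{-2}=1, q_{-1}=0), until the denominator exceeds 14:
  i=0: a_0=4, p_0 = 4*1 + 0 = 4, q_0 = 4*0 + 1 = 1.
  i=1: a_1=3, p_1 = 3*4 + 1 = 13, q_1 = 3*1 + 0 = 3.
  i=2: a_2=1, p_2 = 1*13 + 4 = 17, q_2 = 1*3 + 1 = 4.
  i=3: a_3=3, p_3 = 3*17 + 13 = 64, q_3 = 3*4 + 3 = 15.
q_3 = 15 > 14, so the last convergent with denominator <= 14 is p_2/q_2 = 17/4.
The closest fraction with denominator <= 14 is either p_2/q_2 or the intermediate fraction (k*p_2 + p_1)/(k*q_2 + q_1) with the largest k >= 1 whose denominator stays <= 14; these approach x as k grows, and every other convergent or intermediate fraction in range is farther away.
Largest k: floor((14 - q_1)/q_2) = floor((14 - 3)/4) = 2.
That gives (2*17 + 13)/(2*4 + 3) = 47/11.
Compare the errors: |x - 17/4| = |145*4 - 17*34|/(34*4) = 2/136, and |x - 47/11| = |145*11 - 47*34|/(34*11) = 3/374.
Cross-multiplying, 3*136 = 408 < 748 = 2*374, so 3/374 is smaller: the intermediate fraction 47/11 is closer to x than 17/4.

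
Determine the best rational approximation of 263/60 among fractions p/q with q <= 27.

Expand x = 263/60 as a continued fraction with the Euclidean algorithm:
  263 = 4*60 + 23, so a_0 = 4.
  60 = 2*23 + 14, so a_1 = 2.
  23 = 1*14 + 9, so a_2 = 1.
  14 = 1*9 + 5, so a_3 = 1.
  9 = 1*5 + 4, so a_4 = 1.
  5 = 1*4 + 1, so a_5 = 1.
  4 = 4*1 + 0, so a_6 = 4.
so x = [4; 2, 1, 1, 1, 1, 4].
Convergents (p_i = a_i*p_{i-1} + p_{i-2}, q_i = a_i*q_{i-1} + q_{i-2} with p_{-2}=0, p_{-1}=1, q_{-2}=1, q_{-1}=0), until the denominator exceeds 27:
  i=0: a_0=4, p_0 = 4*1 + 0 = 4, q_0 = 4*0 + 1 = 1.
  i=1: a_1=2, p_1 = 2*4 + 1 = 9, q_1 = 2*1 + 0 = 2.
  i=2: a_2=1, p_2 = 1*9 + 4 = 13, q_2 = 1*2 + 1 = 3.
  i=3: a_3=1, p_3 = 1*13 + 9 = 22, q_3 = 1*3 + 2 = 5.
  i=4: a_4=1, p_4 = 1*22 + 13 = 35, q_4 = 1*5 + 3 = 8.
  i=5: a_5=1, p_5 = 1*35 + 22 = 57, q_5 = 1*8 + 5 = 13.
  i=6: a_6=4, p_6 = 4*57 + 35 = 263, q_6 = 4*13 + 8 = 60.
q_6 = 60 > 27, so the last convergent with denominator <= 27 is p_5/q_5 = 57/13.
The closest fraction with denominator <= 27 is either p_5/q_5 or the intermediate fraction (k*p_5 + p_4)/(k*q_5 + q_4) with the largest k >= 1 whose denominator stays <= 27; these approach x as k grows, and every other convergent or intermediate fraction in range is farther away.
Largest k: floor((27 - q_4)/q_5) = floor((27 - 8)/13) = 1.
That gives (1*57 + 35)/(1*13 + 8) = 92/21.
Compare the errors: |x - 57/13| = |263*13 - 57*60|/(60*13) = 1/780, and |x - 92/21| = |263*21 - 92*60|/(60*21) = 3/1260.
Cross-multiplying, 1*1260 = 1260 < 2340 = 3*780, so 1/780 is smaller: the convergent 57/13 is closer to x than 92/21.

57/13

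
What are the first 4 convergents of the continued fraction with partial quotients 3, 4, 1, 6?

Using the convergent recurrence p_i = a_i*p_{i-1} + p_{i-2}, q_i = a_i*q_{i-1} + q_{i-2} with p_{-2}=0, p_{-1}=1, q_{-2}=1, q_{-1}=0:
  i=0: a_0=3, p_0 = 3*1 + 0 = 3, q_0 = 3*0 + 1 = 1.
  i=1: a_1=4, p_1 = 4*3 + 1 = 13, q_1 = 4*1 + 0 = 4.
  i=2: a_2=1, p_2 = 1*13 + 3 = 16, q_2 = 1*4 + 1 = 5.
  i=3: a_3=6, p_3 = 6*16 + 13 = 109, q_3 = 6*5 + 4 = 34.

3/1, 13/4, 16/5, 109/34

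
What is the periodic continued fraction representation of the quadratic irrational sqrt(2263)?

[47; (1, 1, 3, 47, 3, 1, 1, 94)]

Write x_i = (sqrt(2263) + m_i)/d_i with (m_0, d_0) = (0, 1). a_0 = floor(sqrt(2263)) = 47, since 47^2 = 2209 <= 2263 < 2304 = 48^2.
Iterate m_{i+1} = d_i*a_i - m_i, d_{i+1} = (2263 - m_{i+1}^2)/d_i, a_{i+1} = floor((a_0 + m_{i+1})/d_{i+1}):
  m_1 = 1*47 - 0 = 47, d_1 = (2263 - 47^2)/1 = 54/1 = 54, a_1 = floor((47 + 47)/54) = 1.
  m_2 = 54*1 - 47 = 7, d_2 = (2263 - 7^2)/54 = 2214/54 = 41, a_2 = floor((47 + 7)/41) = 1.
  m_3 = 41*1 - 7 = 34, d_3 = (2263 - 34^2)/41 = 1107/41 = 27, a_3 = floor((47 + 34)/27) = 3.
  m_4 = 27*3 - 34 = 47, d_4 = (2263 - 47^2)/27 = 54/27 = 2, a_4 = floor((47 + 47)/2) = 47.
  m_5 = 2*47 - 47 = 47, d_5 = (2263 - 47^2)/2 = 54/2 = 27, a_5 = floor((47 + 47)/27) = 3.
  m_6 = 27*3 - 47 = 34, d_6 = (2263 - 34^2)/27 = 1107/27 = 41, a_6 = floor((47 + 34)/41) = 1.
  m_7 = 41*1 - 34 = 7, d_7 = (2263 - 7^2)/41 = 2214/41 = 54, a_7 = floor((47 + 7)/54) = 1.
  m_8 = 54*1 - 7 = 47, d_8 = (2263 - 47^2)/54 = 54/54 = 1, a_8 = floor((47 + 47)/1) = 94.
  m_9 = 1*94 - 47 = 47, d_9 = (2263 - 47^2)/1 = 54/1 = 54: (m_9, d_9) = (m_1, d_1) = (47, 54), so from here the quotients repeat a_1, ..., a_8; the period length is 8.
Hence the expansion of sqrt(2263) is a_0 = 47 followed by the repeating block 1, 1, 3, 47, 3, 1, 1, 94 (period 8).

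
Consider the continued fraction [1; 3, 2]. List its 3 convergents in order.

1/1, 4/3, 9/7

Using the convergent recurrence p_i = a_i*p_{i-1} + p_{i-2}, q_i = a_i*q_{i-1} + q_{i-2} with p_{-2}=0, p_{-1}=1, q_{-2}=1, q_{-1}=0:
  i=0: a_0=1, p_0 = 1*1 + 0 = 1, q_0 = 1*0 + 1 = 1.
  i=1: a_1=3, p_1 = 3*1 + 1 = 4, q_1 = 3*1 + 0 = 3.
  i=2: a_2=2, p_2 = 2*4 + 1 = 9, q_2 = 2*3 + 1 = 7.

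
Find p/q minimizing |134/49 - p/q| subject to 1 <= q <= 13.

Expand x = 134/49 as a continued fraction with the Euclidean algorithm:
  134 = 2*49 + 36, so a_0 = 2.
  49 = 1*36 + 13, so a_1 = 1.
  36 = 2*13 + 10, so a_2 = 2.
  13 = 1*10 + 3, so a_3 = 1.
  10 = 3*3 + 1, so a_4 = 3.
  3 = 3*1 + 0, so a_5 = 3.
so x = [2; 1, 2, 1, 3, 3].
Convergents (p_i = a_i*p_{i-1} + p_{i-2}, q_i = a_i*q_{i-1} + q_{i-2} with p_{-2}=0, p_{-1}=1, q_{-2}=1, q_{-1}=0), until the denominator exceeds 13:
  i=0: a_0=2, p_0 = 2*1 + 0 = 2, q_0 = 2*0 + 1 = 1.
  i=1: a_1=1, p_1 = 1*2 + 1 = 3, q_1 = 1*1 + 0 = 1.
  i=2: a_2=2, p_2 = 2*3 + 2 = 8, q_2 = 2*1 + 1 = 3.
  i=3: a_3=1, p_3 = 1*8 + 3 = 11, q_3 = 1*3 + 1 = 4.
  i=4: a_4=3, p_4 = 3*11 + 8 = 41, q_4 = 3*4 + 3 = 15.
q_4 = 15 > 13, so the last convergent with denominator <= 13 is p_3/q_3 = 11/4.
The closest fraction with denominator <= 13 is either p_3/q_3 or the intermediate fraction (k*p_3 + p_2)/(k*q_3 + q_2) with the largest k >= 1 whose denominator stays <= 13; these approach x as k grows, and every other convergent or intermediate fraction in range is farther away.
Largest k: floor((13 - q_2)/q_3) = floor((13 - 3)/4) = 2.
That gives (2*11 + 8)/(2*4 + 3) = 30/11.
Compare the errors: |x - 11/4| = |134*4 - 11*49|/(49*4) = 3/196, and |x - 30/11| = |134*11 - 30*49|/(49*11) = 4/539.
Cross-multiplying, 4*196 = 784 < 1617 = 3*539, so 4/539 is smaller: the intermediate fraction 30/11 is closer to x than 11/4.

30/11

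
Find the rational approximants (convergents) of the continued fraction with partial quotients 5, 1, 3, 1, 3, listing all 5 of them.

Using the convergent recurrence p_i = a_i*p_{i-1} + p_{i-2}, q_i = a_i*q_{i-1} + q_{i-2} with p_{-2}=0, p_{-1}=1, q_{-2}=1, q_{-1}=0:
  i=0: a_0=5, p_0 = 5*1 + 0 = 5, q_0 = 5*0 + 1 = 1.
  i=1: a_1=1, p_1 = 1*5 + 1 = 6, q_1 = 1*1 + 0 = 1.
  i=2: a_2=3, p_2 = 3*6 + 5 = 23, q_2 = 3*1 + 1 = 4.
  i=3: a_3=1, p_3 = 1*23 + 6 = 29, q_3 = 1*4 + 1 = 5.
  i=4: a_4=3, p_4 = 3*29 + 23 = 110, q_4 = 3*5 + 4 = 19.

5/1, 6/1, 23/4, 29/5, 110/19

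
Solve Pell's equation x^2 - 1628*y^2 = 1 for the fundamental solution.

First expand sqrt(1628) as a continued fraction. With x_i = (sqrt(1628) + m_i)/d_i and (m_0, d_0) = (0, 1): a_0 = floor(sqrt(1628)) = 40, since 40^2 = 1600 <= 1628 < 1681 = 41^2.
Iterate m_{i+1} = d_i*a_i - m_i, d_{i+1} = (1628 - m_{i+1}^2)/d_i, a_{i+1} = floor((a_0 + m_{i+1})/d_{i+1}):
  m_1 = 1*40 - 0 = 40, d_1 = (1628 - 40^2)/1 = 28/1 = 28, a_1 = floor((40 + 40)/28) = 2.
  m_2 = 28*2 - 40 = 16, d_2 = (1628 - 16^2)/28 = 1372/28 = 49, a_2 = floor((40 + 16)/49) = 1.
  m_3 = 49*1 - 16 = 33, d_3 = (1628 - 33^2)/49 = 539/49 = 11, a_3 = floor((40 + 33)/11) = 6.
  m_4 = 11*6 - 33 = 33, d_4 = (1628 - 33^2)/11 = 539/11 = 49, a_4 = floor((40 + 33)/49) = 1.
  m_5 = 49*1 - 33 = 16, d_5 = (1628 - 16^2)/49 = 1372/49 = 28, a_5 = floor((40 + 16)/28) = 2.
  m_6 = 28*2 - 16 = 40, d_6 = (1628 - 40^2)/28 = 28/28 = 1, a_6 = floor((40 + 40)/1) = 80.
  m_7 = 1*80 - 40 = 40, d_7 = (1628 - 40^2)/1 = 28/1 = 28: (m_7, d_7) = (m_1, d_1) = (40, 28), so from here the quotients repeat a_1, ..., a_6; the period length is 6.
So sqrt(1628) = [40; (2, 1, 6, 1, 2, 80)] with period length k = 6.
k is even, so the fundamental solution of x^2 - 1628y^2 = 1 is (p_{k-1}, q_{k-1}) = (p_5, q_5); compute convergents through index 5.
Convergents (p_i = a_i*p_{i-1} + p_{i-2}, q_i = a_i*q_{i-1} + q_{i-2} with p_{-2}=0, p_{-1}=1, q_{-2}=1, q_{-1}=0):
  i=0: a_0=40, p_0 = 40*1 + 0 = 40, q_0 = 40*0 + 1 = 1.
  i=1: a_1=2, p_1 = 2*40 + 1 = 81, q_1 = 2*1 + 0 = 2.
  i=2: a_2=1, p_2 = 1*81 + 40 = 121, q_2 = 1*2 + 1 = 3.
  i=3: a_3=6, p_3 = 6*121 + 81 = 807, q_3 = 6*3 + 2 = 20.
  i=4: a_4=1, p_4 = 1*807 + 121 = 928, q_4 = 1*20 + 3 = 23.
  i=5: a_5=2, p_5 = 2*928 + 807 = 2663, q_5 = 2*23 + 20 = 66.
Check: 2663^2 - 1628*66^2 = 7091569 - 7091568 = 1, so (x, y) = (2663, 66) solves the equation, and by the theorem it is the least positive solution.

(x, y) = (2663, 66)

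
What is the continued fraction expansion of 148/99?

Run the Euclidean algorithm on 148 and 99; the successive quotients are the partial quotients a_0, a_1, ... (each step inverts the fractional part left over by the previous one):
  148 = 1*99 + 49, so a_0 = 1.
  99 = 2*49 + 1, so a_1 = 2.
  49 = 49*1 + 0, so a_2 = 49.
The remainder reaches 0 after 3 divisions, so the expansion has 3 partial quotients, read off in order.

[1; 2, 49]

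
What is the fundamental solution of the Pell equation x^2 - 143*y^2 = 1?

(x, y) = (12, 1)

First expand sqrt(143) as a continued fraction. With x_i = (sqrt(143) + m_i)/d_i and (m_0, d_0) = (0, 1): a_0 = floor(sqrt(143)) = 11, since 11^2 = 121 <= 143 < 144 = 12^2.
Iterate m_{i+1} = d_i*a_i - m_i, d_{i+1} = (143 - m_{i+1}^2)/d_i, a_{i+1} = floor((a_0 + m_{i+1})/d_{i+1}):
  m_1 = 1*11 - 0 = 11, d_1 = (143 - 11^2)/1 = 22/1 = 22, a_1 = floor((11 + 11)/22) = 1.
  m_2 = 22*1 - 11 = 11, d_2 = (143 - 11^2)/22 = 22/22 = 1, a_2 = floor((11 + 11)/1) = 22.
  m_3 = 1*22 - 11 = 11, d_3 = (143 - 11^2)/1 = 22/1 = 22: (m_3, d_3) = (m_1, d_1) = (11, 22), so from here the quotients repeat a_1, a_2; the period length is 2.
So sqrt(143) = [11; (1, 22)] with period length k = 2.
k is even, so the fundamental solution of x^2 - 143y^2 = 1 is (p_{k-1}, q_{k-1}) = (p_1, q_1); compute convergents through index 1.
Convergents (p_i = a_i*p_{i-1} + p_{i-2}, q_i = a_i*q_{i-1} + q_{i-2} with p_{-2}=0, p_{-1}=1, q_{-2}=1, q_{-1}=0):
  i=0: a_0=11, p_0 = 11*1 + 0 = 11, q_0 = 11*0 + 1 = 1.
  i=1: a_1=1, p_1 = 1*11 + 1 = 12, q_1 = 1*1 + 0 = 1.
Check: 12^2 - 143*1^2 = 144 - 143 = 1, so (x, y) = (12, 1) solves the equation, and by the theorem it is the least positive solution.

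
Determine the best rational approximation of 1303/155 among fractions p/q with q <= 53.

Expand x = 1303/155 as a continued fraction with the Euclidean algorithm:
  1303 = 8*155 + 63, so a_0 = 8.
  155 = 2*63 + 29, so a_1 = 2.
  63 = 2*29 + 5, so a_2 = 2.
  29 = 5*5 + 4, so a_3 = 5.
  5 = 1*4 + 1, so a_4 = 1.
  4 = 4*1 + 0, so a_5 = 4.
so x = [8; 2, 2, 5, 1, 4].
Convergents (p_i = a_i*p_{i-1} + p_{i-2}, q_i = a_i*q_{i-1} + q_{i-2} with p_{-2}=0, p_{-1}=1, q_{-2}=1, q_{-1}=0), until the denominator exceeds 53:
  i=0: a_0=8, p_0 = 8*1 + 0 = 8, q_0 = 8*0 + 1 = 1.
  i=1: a_1=2, p_1 = 2*8 + 1 = 17, q_1 = 2*1 + 0 = 2.
  i=2: a_2=2, p_2 = 2*17 + 8 = 42, q_2 = 2*2 + 1 = 5.
  i=3: a_3=5, p_3 = 5*42 + 17 = 227, q_3 = 5*5 + 2 = 27.
  i=4: a_4=1, p_4 = 1*227 + 42 = 269, q_4 = 1*27 + 5 = 32.
  i=5: a_5=4, p_5 = 4*269 + 227 = 1303, q_5 = 4*32 + 27 = 155.
q_5 = 155 > 53, so the last convergent with denominator <= 53 is p_4/q_4 = 269/32.
The closest fraction with denominator <= 53 is either p_4/q_4 or the intermediate fraction (k*p_4 + p_3)/(k*q_4 + q_3) with the largest k >= 1 whose denominator stays <= 53; these approach x as k grows, and every other convergent or intermediate fraction in range is farther away.
Largest k: floor((53 - q_3)/q_4) = floor((53 - 27)/32) = 0.
Since k = 0, no intermediate fraction beyond p_4/q_4 has denominator <= 53, so the convergent 269/32 is the closest (its error is |1303*32 - 269*155|/(155*32) = 1/4960).

269/32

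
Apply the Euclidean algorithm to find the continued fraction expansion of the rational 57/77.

Run the Euclidean algorithm on 57 and 77; the successive quotients are the partial quotients a_0, a_1, ... (each step inverts the fractional part left over by the previous one):
  57 = 0*77 + 57, so a_0 = 0.
  77 = 1*57 + 20, so a_1 = 1.
  57 = 2*20 + 17, so a_2 = 2.
  20 = 1*17 + 3, so a_3 = 1.
  17 = 5*3 + 2, so a_4 = 5.
  3 = 1*2 + 1, so a_5 = 1.
  2 = 2*1 + 0, so a_6 = 2.
The remainder reaches 0 after 7 divisions, so the expansion has 7 partial quotients, read off in order.

[0; 1, 2, 1, 5, 1, 2]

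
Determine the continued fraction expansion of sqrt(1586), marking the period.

[39; (1, 4, 1, 2, 2, 1, 4, 1, 78)]

Write x_i = (sqrt(1586) + m_i)/d_i with (m_0, d_0) = (0, 1). a_0 = floor(sqrt(1586)) = 39, since 39^2 = 1521 <= 1586 < 1600 = 40^2.
Iterate m_{i+1} = d_i*a_i - m_i, d_{i+1} = (1586 - m_{i+1}^2)/d_i, a_{i+1} = floor((a_0 + m_{i+1})/d_{i+1}):
  m_1 = 1*39 - 0 = 39, d_1 = (1586 - 39^2)/1 = 65/1 = 65, a_1 = floor((39 + 39)/65) = 1.
  m_2 = 65*1 - 39 = 26, d_2 = (1586 - 26^2)/65 = 910/65 = 14, a_2 = floor((39 + 26)/14) = 4.
  m_3 = 14*4 - 26 = 30, d_3 = (1586 - 30^2)/14 = 686/14 = 49, a_3 = floor((39 + 30)/49) = 1.
  m_4 = 49*1 - 30 = 19, d_4 = (1586 - 19^2)/49 = 1225/49 = 25, a_4 = floor((39 + 19)/25) = 2.
  m_5 = 25*2 - 19 = 31, d_5 = (1586 - 31^2)/25 = 625/25 = 25, a_5 = floor((39 + 31)/25) = 2.
  m_6 = 25*2 - 31 = 19, d_6 = (1586 - 19^2)/25 = 1225/25 = 49, a_6 = floor((39 + 19)/49) = 1.
  m_7 = 49*1 - 19 = 30, d_7 = (1586 - 30^2)/49 = 686/49 = 14, a_7 = floor((39 + 30)/14) = 4.
  m_8 = 14*4 - 30 = 26, d_8 = (1586 - 26^2)/14 = 910/14 = 65, a_8 = floor((39 + 26)/65) = 1.
  m_9 = 65*1 - 26 = 39, d_9 = (1586 - 39^2)/65 = 65/65 = 1, a_9 = floor((39 + 39)/1) = 78.
  m_10 = 1*78 - 39 = 39, d_10 = (1586 - 39^2)/1 = 65/1 = 65: (m_10, d_10) = (m_1, d_1) = (39, 65), so from here the quotients repeat a_1, ..., a_9; the period length is 9.
Hence the expansion of sqrt(1586) is a_0 = 39 followed by the repeating block 1, 4, 1, 2, 2, 1, 4, 1, 78 (period 9).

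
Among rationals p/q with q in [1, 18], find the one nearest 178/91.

Expand x = 178/91 as a continued fraction with the Euclidean algorithm:
  178 = 1*91 + 87, so a_0 = 1.
  91 = 1*87 + 4, so a_1 = 1.
  87 = 21*4 + 3, so a_2 = 21.
  4 = 1*3 + 1, so a_3 = 1.
  3 = 3*1 + 0, so a_4 = 3.
so x = [1; 1, 21, 1, 3].
Convergents (p_i = a_i*p_{i-1} + p_{i-2}, q_i = a_i*q_{i-1} + q_{i-2} with p_{-2}=0, p_{-1}=1, q_{-2}=1, q_{-1}=0), until the denominator exceeds 18:
  i=0: a_0=1, p_0 = 1*1 + 0 = 1, q_0 = 1*0 + 1 = 1.
  i=1: a_1=1, p_1 = 1*1 + 1 = 2, q_1 = 1*1 + 0 = 1.
  i=2: a_2=21, p_2 = 21*2 + 1 = 43, q_2 = 21*1 + 1 = 22.
q_2 = 22 > 18, so the last convergent with denominator <= 18 is p_1/q_1 = 2/1.
The closest fraction with denominator <= 18 is either p_1/q_1 or the intermediate fraction (k*p_1 + p_0)/(k*q_1 + q_0) with the largest k >= 1 whose denominator stays <= 18; these approach x as k grows, and every other convergent or intermediate fraction in range is farther away.
Largest k: floor((18 - q_0)/q_1) = floor((18 - 1)/1) = 17.
That gives (17*2 + 1)/(17*1 + 1) = 35/18.
Compare the errors: |x - 2/1| = |178*1 - 2*91|/(91*1) = 4/91, and |x - 35/18| = |178*18 - 35*91|/(91*18) = 19/1638.
Cross-multiplying, 19*91 = 1729 < 6552 = 4*1638, so 19/1638 is smaller: the intermediate fraction 35/18 is closer to x than 2/1.

35/18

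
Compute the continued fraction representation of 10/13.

Run the Euclidean algorithm on 10 and 13; the successive quotients are the partial quotients a_0, a_1, ... (each step inverts the fractional part left over by the previous one):
  10 = 0*13 + 10, so a_0 = 0.
  13 = 1*10 + 3, so a_1 = 1.
  10 = 3*3 + 1, so a_2 = 3.
  3 = 3*1 + 0, so a_3 = 3.
The remainder reaches 0 after 4 divisions, so the expansion has 4 partial quotients, read off in order.

[0; 1, 3, 3]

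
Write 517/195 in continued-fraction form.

Run the Euclidean algorithm on 517 and 195; the successive quotients are the partial quotients a_0, a_1, ... (each step inverts the fractional part left over by the previous one):
  517 = 2*195 + 127, so a_0 = 2.
  195 = 1*127 + 68, so a_1 = 1.
  127 = 1*68 + 59, so a_2 = 1.
  68 = 1*59 + 9, so a_3 = 1.
  59 = 6*9 + 5, so a_4 = 6.
  9 = 1*5 + 4, so a_5 = 1.
  5 = 1*4 + 1, so a_6 = 1.
  4 = 4*1 + 0, so a_7 = 4.
The remainder reaches 0 after 8 divisions, so the expansion has 8 partial quotients, read off in order.

[2; 1, 1, 1, 6, 1, 1, 4]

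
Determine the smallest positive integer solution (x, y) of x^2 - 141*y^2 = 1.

(x, y) = (95, 8)

First expand sqrt(141) as a continued fraction. With x_i = (sqrt(141) + m_i)/d_i and (m_0, d_0) = (0, 1): a_0 = floor(sqrt(141)) = 11, since 11^2 = 121 <= 141 < 144 = 12^2.
Iterate m_{i+1} = d_i*a_i - m_i, d_{i+1} = (141 - m_{i+1}^2)/d_i, a_{i+1} = floor((a_0 + m_{i+1})/d_{i+1}):
  m_1 = 1*11 - 0 = 11, d_1 = (141 - 11^2)/1 = 20/1 = 20, a_1 = floor((11 + 11)/20) = 1.
  m_2 = 20*1 - 11 = 9, d_2 = (141 - 9^2)/20 = 60/20 = 3, a_2 = floor((11 + 9)/3) = 6.
  m_3 = 3*6 - 9 = 9, d_3 = (141 - 9^2)/3 = 60/3 = 20, a_3 = floor((11 + 9)/20) = 1.
  m_4 = 20*1 - 9 = 11, d_4 = (141 - 11^2)/20 = 20/20 = 1, a_4 = floor((11 + 11)/1) = 22.
  m_5 = 1*22 - 11 = 11, d_5 = (141 - 11^2)/1 = 20/1 = 20: (m_5, d_5) = (m_1, d_1) = (11, 20), so from here the quotients repeat a_1, ..., a_4; the period length is 4.
So sqrt(141) = [11; (1, 6, 1, 22)] with period length k = 4.
k is even, so the fundamental solution of x^2 - 141y^2 = 1 is (p_{k-1}, q_{k-1}) = (p_3, q_3); compute convergents through index 3.
Convergents (p_i = a_i*p_{i-1} + p_{i-2}, q_i = a_i*q_{i-1} + q_{i-2} with p_{-2}=0, p_{-1}=1, q_{-2}=1, q_{-1}=0):
  i=0: a_0=11, p_0 = 11*1 + 0 = 11, q_0 = 11*0 + 1 = 1.
  i=1: a_1=1, p_1 = 1*11 + 1 = 12, q_1 = 1*1 + 0 = 1.
  i=2: a_2=6, p_2 = 6*12 + 11 = 83, q_2 = 6*1 + 1 = 7.
  i=3: a_3=1, p_3 = 1*83 + 12 = 95, q_3 = 1*7 + 1 = 8.
Check: 95^2 - 141*8^2 = 9025 - 9024 = 1, so (x, y) = (95, 8) solves the equation, and by the theorem it is the least positive solution.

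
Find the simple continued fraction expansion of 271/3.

[90; 3]

Run the Euclidean algorithm on 271 and 3; the successive quotients are the partial quotients a_0, a_1, ... (each step inverts the fractional part left over by the previous one):
  271 = 90*3 + 1, so a_0 = 90.
  3 = 3*1 + 0, so a_1 = 3.
The remainder reaches 0 after 2 divisions, so the expansion has 2 partial quotients, read off in order.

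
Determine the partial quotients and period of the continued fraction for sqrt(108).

[10; (2, 1, 1, 4, 1, 1, 2, 20)]

Write x_i = (sqrt(108) + m_i)/d_i with (m_0, d_0) = (0, 1). a_0 = floor(sqrt(108)) = 10, since 10^2 = 100 <= 108 < 121 = 11^2.
Iterate m_{i+1} = d_i*a_i - m_i, d_{i+1} = (108 - m_{i+1}^2)/d_i, a_{i+1} = floor((a_0 + m_{i+1})/d_{i+1}):
  m_1 = 1*10 - 0 = 10, d_1 = (108 - 10^2)/1 = 8/1 = 8, a_1 = floor((10 + 10)/8) = 2.
  m_2 = 8*2 - 10 = 6, d_2 = (108 - 6^2)/8 = 72/8 = 9, a_2 = floor((10 + 6)/9) = 1.
  m_3 = 9*1 - 6 = 3, d_3 = (108 - 3^2)/9 = 99/9 = 11, a_3 = floor((10 + 3)/11) = 1.
  m_4 = 11*1 - 3 = 8, d_4 = (108 - 8^2)/11 = 44/11 = 4, a_4 = floor((10 + 8)/4) = 4.
  m_5 = 4*4 - 8 = 8, d_5 = (108 - 8^2)/4 = 44/4 = 11, a_5 = floor((10 + 8)/11) = 1.
  m_6 = 11*1 - 8 = 3, d_6 = (108 - 3^2)/11 = 99/11 = 9, a_6 = floor((10 + 3)/9) = 1.
  m_7 = 9*1 - 3 = 6, d_7 = (108 - 6^2)/9 = 72/9 = 8, a_7 = floor((10 + 6)/8) = 2.
  m_8 = 8*2 - 6 = 10, d_8 = (108 - 10^2)/8 = 8/8 = 1, a_8 = floor((10 + 10)/1) = 20.
  m_9 = 1*20 - 10 = 10, d_9 = (108 - 10^2)/1 = 8/1 = 8: (m_9, d_9) = (m_1, d_1) = (10, 8), so from here the quotients repeat a_1, ..., a_8; the period length is 8.
Hence the expansion of sqrt(108) is a_0 = 10 followed by the repeating block 2, 1, 1, 4, 1, 1, 2, 20 (period 8).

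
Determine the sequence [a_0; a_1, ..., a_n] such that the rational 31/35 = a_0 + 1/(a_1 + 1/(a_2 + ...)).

Run the Euclidean algorithm on 31 and 35; the successive quotients are the partial quotients a_0, a_1, ... (each step inverts the fractional part left over by the previous one):
  31 = 0*35 + 31, so a_0 = 0.
  35 = 1*31 + 4, so a_1 = 1.
  31 = 7*4 + 3, so a_2 = 7.
  4 = 1*3 + 1, so a_3 = 1.
  3 = 3*1 + 0, so a_4 = 3.
The remainder reaches 0 after 5 divisions, so the expansion has 5 partial quotients, read off in order.

[0; 1, 7, 1, 3]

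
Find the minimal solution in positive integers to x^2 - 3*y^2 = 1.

(x, y) = (2, 1)

First expand sqrt(3) as a continued fraction. With x_i = (sqrt(3) + m_i)/d_i and (m_0, d_0) = (0, 1): a_0 = floor(sqrt(3)) = 1, since 1^2 = 1 <= 3 < 4 = 2^2.
Iterate m_{i+1} = d_i*a_i - m_i, d_{i+1} = (3 - m_{i+1}^2)/d_i, a_{i+1} = floor((a_0 + m_{i+1})/d_{i+1}):
  m_1 = 1*1 - 0 = 1, d_1 = (3 - 1^2)/1 = 2/1 = 2, a_1 = floor((1 + 1)/2) = 1.
  m_2 = 2*1 - 1 = 1, d_2 = (3 - 1^2)/2 = 2/2 = 1, a_2 = floor((1 + 1)/1) = 2.
  m_3 = 1*2 - 1 = 1, d_3 = (3 - 1^2)/1 = 2/1 = 2: (m_3, d_3) = (m_1, d_1) = (1, 2), so from here the quotients repeat a_1, a_2; the period length is 2.
So sqrt(3) = [1; (1, 2)] with period length k = 2.
k is even, so the fundamental solution of x^2 - 3y^2 = 1 is (p_{k-1}, q_{k-1}) = (p_1, q_1); compute convergents through index 1.
Convergents (p_i = a_i*p_{i-1} + p_{i-2}, q_i = a_i*q_{i-1} + q_{i-2} with p_{-2}=0, p_{-1}=1, q_{-2}=1, q_{-1}=0):
  i=0: a_0=1, p_0 = 1*1 + 0 = 1, q_0 = 1*0 + 1 = 1.
  i=1: a_1=1, p_1 = 1*1 + 1 = 2, q_1 = 1*1 + 0 = 1.
Check: 2^2 - 3*1^2 = 4 - 3 = 1, so (x, y) = (2, 1) solves the equation, and by the theorem it is the least positive solution.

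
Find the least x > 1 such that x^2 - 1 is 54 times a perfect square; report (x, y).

(x, y) = (485, 66)

First expand sqrt(54) as a continued fraction. With x_i = (sqrt(54) + m_i)/d_i and (m_0, d_0) = (0, 1): a_0 = floor(sqrt(54)) = 7, since 7^2 = 49 <= 54 < 64 = 8^2.
Iterate m_{i+1} = d_i*a_i - m_i, d_{i+1} = (54 - m_{i+1}^2)/d_i, a_{i+1} = floor((a_0 + m_{i+1})/d_{i+1}):
  m_1 = 1*7 - 0 = 7, d_1 = (54 - 7^2)/1 = 5/1 = 5, a_1 = floor((7 + 7)/5) = 2.
  m_2 = 5*2 - 7 = 3, d_2 = (54 - 3^2)/5 = 45/5 = 9, a_2 = floor((7 + 3)/9) = 1.
  m_3 = 9*1 - 3 = 6, d_3 = (54 - 6^2)/9 = 18/9 = 2, a_3 = floor((7 + 6)/2) = 6.
  m_4 = 2*6 - 6 = 6, d_4 = (54 - 6^2)/2 = 18/2 = 9, a_4 = floor((7 + 6)/9) = 1.
  m_5 = 9*1 - 6 = 3, d_5 = (54 - 3^2)/9 = 45/9 = 5, a_5 = floor((7 + 3)/5) = 2.
  m_6 = 5*2 - 3 = 7, d_6 = (54 - 7^2)/5 = 5/5 = 1, a_6 = floor((7 + 7)/1) = 14.
  m_7 = 1*14 - 7 = 7, d_7 = (54 - 7^2)/1 = 5/1 = 5: (m_7, d_7) = (m_1, d_1) = (7, 5), so from here the quotients repeat a_1, ..., a_6; the period length is 6.
So sqrt(54) = [7; (2, 1, 6, 1, 2, 14)] with period length k = 6.
k is even, so the fundamental solution of x^2 - 54y^2 = 1 is (p_{k-1}, q_{k-1}) = (p_5, q_5); compute convergents through index 5.
Convergents (p_i = a_i*p_{i-1} + p_{i-2}, q_i = a_i*q_{i-1} + q_{i-2} with p_{-2}=0, p_{-1}=1, q_{-2}=1, q_{-1}=0):
  i=0: a_0=7, p_0 = 7*1 + 0 = 7, q_0 = 7*0 + 1 = 1.
  i=1: a_1=2, p_1 = 2*7 + 1 = 15, q_1 = 2*1 + 0 = 2.
  i=2: a_2=1, p_2 = 1*15 + 7 = 22, q_2 = 1*2 + 1 = 3.
  i=3: a_3=6, p_3 = 6*22 + 15 = 147, q_3 = 6*3 + 2 = 20.
  i=4: a_4=1, p_4 = 1*147 + 22 = 169, q_4 = 1*20 + 3 = 23.
  i=5: a_5=2, p_5 = 2*169 + 147 = 485, q_5 = 2*23 + 20 = 66.
Check: 485^2 - 54*66^2 = 235225 - 235224 = 1, so (x, y) = (485, 66) solves the equation, and by the theorem it is the least positive solution.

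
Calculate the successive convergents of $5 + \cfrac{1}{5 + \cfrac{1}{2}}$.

5/1, 26/5, 57/11

Using the convergent recurrence p_i = a_i*p_{i-1} + p_{i-2}, q_i = a_i*q_{i-1} + q_{i-2} with p_{-2}=0, p_{-1}=1, q_{-2}=1, q_{-1}=0:
  i=0: a_0=5, p_0 = 5*1 + 0 = 5, q_0 = 5*0 + 1 = 1.
  i=1: a_1=5, p_1 = 5*5 + 1 = 26, q_1 = 5*1 + 0 = 5.
  i=2: a_2=2, p_2 = 2*26 + 5 = 57, q_2 = 2*5 + 1 = 11.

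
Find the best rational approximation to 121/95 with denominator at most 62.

79/62

Expand x = 121/95 as a continued fraction with the Euclidean algorithm:
  121 = 1*95 + 26, so a_0 = 1.
  95 = 3*26 + 17, so a_1 = 3.
  26 = 1*17 + 9, so a_2 = 1.
  17 = 1*9 + 8, so a_3 = 1.
  9 = 1*8 + 1, so a_4 = 1.
  8 = 8*1 + 0, so a_5 = 8.
so x = [1; 3, 1, 1, 1, 8].
Convergents (p_i = a_i*p_{i-1} + p_{i-2}, q_i = a_i*q_{i-1} + q_{i-2} with p_{-2}=0, p_{-1}=1, q_{-2}=1, q_{-1}=0), until the denominator exceeds 62:
  i=0: a_0=1, p_0 = 1*1 + 0 = 1, q_0 = 1*0 + 1 = 1.
  i=1: a_1=3, p_1 = 3*1 + 1 = 4, q_1 = 3*1 + 0 = 3.
  i=2: a_2=1, p_2 = 1*4 + 1 = 5, q_2 = 1*3 + 1 = 4.
  i=3: a_3=1, p_3 = 1*5 + 4 = 9, q_3 = 1*4 + 3 = 7.
  i=4: a_4=1, p_4 = 1*9 + 5 = 14, q_4 = 1*7 + 4 = 11.
  i=5: a_5=8, p_5 = 8*14 + 9 = 121, q_5 = 8*11 + 7 = 95.
q_5 = 95 > 62, so the last convergent with denominator <= 62 is p_4/q_4 = 14/11.
The closest fraction with denominator <= 62 is either p_4/q_4 or the intermediate fraction (k*p_4 + p_3)/(k*q_4 + q_3) with the largest k >= 1 whose denominator stays <= 62; these approach x as k grows, and every other convergent or intermediate fraction in range is farther away.
Largest k: floor((62 - q_3)/q_4) = floor((62 - 7)/11) = 5.
That gives (5*14 + 9)/(5*11 + 7) = 79/62.
Compare the errors: |x - 14/11| = |121*11 - 14*95|/(95*11) = 1/1045, and |x - 79/62| = |121*62 - 79*95|/(95*62) = 3/5890.
Cross-multiplying, 3*1045 = 3135 < 5890 = 1*5890, so 3/5890 is smaller: the intermediate fraction 79/62 is closer to x than 14/11.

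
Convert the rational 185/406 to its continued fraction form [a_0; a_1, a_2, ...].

[0; 2, 5, 7, 5]

Run the Euclidean algorithm on 185 and 406; the successive quotients are the partial quotients a_0, a_1, ... (each step inverts the fractional part left over by the previous one):
  185 = 0*406 + 185, so a_0 = 0.
  406 = 2*185 + 36, so a_1 = 2.
  185 = 5*36 + 5, so a_2 = 5.
  36 = 7*5 + 1, so a_3 = 7.
  5 = 5*1 + 0, so a_4 = 5.
The remainder reaches 0 after 5 divisions, so the expansion has 5 partial quotients, read off in order.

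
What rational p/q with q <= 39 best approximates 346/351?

38/39

Expand x = 346/351 as a continued fraction with the Euclidean algorithm:
  346 = 0*351 + 346, so a_0 = 0.
  351 = 1*346 + 5, so a_1 = 1.
  346 = 69*5 + 1, so a_2 = 69.
  5 = 5*1 + 0, so a_3 = 5.
so x = [0; 1, 69, 5].
Convergents (p_i = a_i*p_{i-1} + p_{i-2}, q_i = a_i*q_{i-1} + q_{i-2} with p_{-2}=0, p_{-1}=1, q_{-2}=1, q_{-1}=0), until the denominator exceeds 39:
  i=0: a_0=0, p_0 = 0*1 + 0 = 0, q_0 = 0*0 + 1 = 1.
  i=1: a_1=1, p_1 = 1*0 + 1 = 1, q_1 = 1*1 + 0 = 1.
  i=2: a_2=69, p_2 = 69*1 + 0 = 69, q_2 = 69*1 + 1 = 70.
q_2 = 70 > 39, so the last convergent with denominator <= 39 is p_1/q_1 = 1/1.
The closest fraction with denominator <= 39 is either p_1/q_1 or the intermediate fraction (k*p_1 + p_0)/(k*q_1 + q_0) with the largest k >= 1 whose denominator stays <= 39; these approach x as k grows, and every other convergent or intermediate fraction in range is farther away.
Largest k: floor((39 - q_0)/q_1) = floor((39 - 1)/1) = 38.
That gives (38*1 + 0)/(38*1 + 1) = 38/39.
Compare the errors: |x - 1/1| = |346*1 - 1*351|/(351*1) = 5/351, and |x - 38/39| = |346*39 - 38*351|/(351*39) = 156/13689.
Cross-multiplying, 156*351 = 54756 < 68445 = 5*13689, so 156/13689 is smaller: the intermediate fraction 38/39 is closer to x than 1/1.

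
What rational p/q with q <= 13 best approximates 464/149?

Expand x = 464/149 as a continued fraction with the Euclidean algorithm:
  464 = 3*149 + 17, so a_0 = 3.
  149 = 8*17 + 13, so a_1 = 8.
  17 = 1*13 + 4, so a_2 = 1.
  13 = 3*4 + 1, so a_3 = 3.
  4 = 4*1 + 0, so a_4 = 4.
so x = [3; 8, 1, 3, 4].
Convergents (p_i = a_i*p_{i-1} + p_{i-2}, q_i = a_i*q_{i-1} + q_{i-2} with p_{-2}=0, p_{-1}=1, q_{-2}=1, q_{-1}=0), until the denominator exceeds 13:
  i=0: a_0=3, p_0 = 3*1 + 0 = 3, q_0 = 3*0 + 1 = 1.
  i=1: a_1=8, p_1 = 8*3 + 1 = 25, q_1 = 8*1 + 0 = 8.
  i=2: a_2=1, p_2 = 1*25 + 3 = 28, q_2 = 1*8 + 1 = 9.
  i=3: a_3=3, p_3 = 3*28 + 25 = 109, q_3 = 3*9 + 8 = 35.
q_3 = 35 > 13, so the last convergent with denominator <= 13 is p_2/q_2 = 28/9.
The closest fraction with denominator <= 13 is either p_2/q_2 or the intermediate fraction (k*p_2 + p_1)/(k*q_2 + q_1) with the largest k >= 1 whose denominator stays <= 13; these approach x as k grows, and every other convergent or intermediate fraction in range is farther away.
Largest k: floor((13 - q_1)/q_2) = floor((13 - 8)/9) = 0.
Since k = 0, no intermediate fraction beyond p_2/q_2 has denominator <= 13, so the convergent 28/9 is the closest (its error is |464*9 - 28*149|/(149*9) = 4/1341).

28/9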